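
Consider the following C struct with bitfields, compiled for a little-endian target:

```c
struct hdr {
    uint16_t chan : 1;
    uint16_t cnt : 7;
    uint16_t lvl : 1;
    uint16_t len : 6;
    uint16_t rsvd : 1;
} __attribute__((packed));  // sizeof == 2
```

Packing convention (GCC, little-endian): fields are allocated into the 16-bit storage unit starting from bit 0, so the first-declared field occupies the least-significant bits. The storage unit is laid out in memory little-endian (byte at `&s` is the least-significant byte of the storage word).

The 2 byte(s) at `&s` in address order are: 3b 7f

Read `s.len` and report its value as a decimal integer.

[0]=0x3b [1]=0x7f (little-endian) → word 0x7f3b
chan [0+:1] = (word>>0) & 0x1 = 1
cnt [1+:7] = (word>>1) & 0x7f = 29
lvl [8+:1] = (word>>8) & 0x1 = 1
len [9+:6] = (word>>9) & 0x3f = 63  ←
rsvd [15+:1] = (word>>15) & 0x1 = 0

63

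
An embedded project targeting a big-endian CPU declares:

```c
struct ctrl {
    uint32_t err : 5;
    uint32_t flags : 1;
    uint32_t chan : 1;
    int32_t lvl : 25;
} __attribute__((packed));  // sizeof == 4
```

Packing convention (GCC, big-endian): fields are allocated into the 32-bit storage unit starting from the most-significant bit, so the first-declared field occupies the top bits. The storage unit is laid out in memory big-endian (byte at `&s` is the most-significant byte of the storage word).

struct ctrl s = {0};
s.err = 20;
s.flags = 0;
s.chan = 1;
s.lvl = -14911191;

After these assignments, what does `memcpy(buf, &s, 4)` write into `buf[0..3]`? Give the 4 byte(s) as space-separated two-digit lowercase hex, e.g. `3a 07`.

a3 1c 79 29

err:5 = 20 → 0x14 << 27 → word 0xa0000000
flags:1 = 0 → 0x0 << 26 → word 0xa0000000
chan:1 = 1 → 0x1 << 25 → word 0xa2000000
lvl:25 = -14911191 → 0x11c7929 << 0 → word 0xa31c7929
word = 0xa31c7929 → big-endian bytes:
  [0]=0xa3  [1]=0x1c  [2]=0x79  [3]=0x29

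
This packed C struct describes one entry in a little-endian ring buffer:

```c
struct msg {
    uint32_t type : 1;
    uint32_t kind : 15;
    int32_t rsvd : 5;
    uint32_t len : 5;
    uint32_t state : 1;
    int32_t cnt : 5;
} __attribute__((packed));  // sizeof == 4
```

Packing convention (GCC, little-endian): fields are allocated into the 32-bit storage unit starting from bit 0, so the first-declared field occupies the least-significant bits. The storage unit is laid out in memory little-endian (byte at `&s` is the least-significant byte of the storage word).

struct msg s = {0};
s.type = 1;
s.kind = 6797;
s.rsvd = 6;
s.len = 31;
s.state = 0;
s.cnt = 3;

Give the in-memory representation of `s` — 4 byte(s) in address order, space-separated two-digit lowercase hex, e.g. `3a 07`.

type (1b) val=1 bits=0x1 at bit 0: 0x00000001
kind (15b) val=6797 bits=0x1a8d at bit 1: 0x0000351b
rsvd (5b) val=6 bits=0x6 at bit 16: 0x0006351b
len (5b) val=31 bits=0x1f at bit 21: 0x03e6351b
state (1b) val=0 bits=0x0 at bit 26: 0x03e6351b
cnt (5b) val=3 bits=0x3 at bit 27: 0x1be6351b
word = 0x1be6351b → little-endian bytes:
  [0]=0x1b  [1]=0x35  [2]=0xe6  [3]=0x1b

1b 35 e6 1b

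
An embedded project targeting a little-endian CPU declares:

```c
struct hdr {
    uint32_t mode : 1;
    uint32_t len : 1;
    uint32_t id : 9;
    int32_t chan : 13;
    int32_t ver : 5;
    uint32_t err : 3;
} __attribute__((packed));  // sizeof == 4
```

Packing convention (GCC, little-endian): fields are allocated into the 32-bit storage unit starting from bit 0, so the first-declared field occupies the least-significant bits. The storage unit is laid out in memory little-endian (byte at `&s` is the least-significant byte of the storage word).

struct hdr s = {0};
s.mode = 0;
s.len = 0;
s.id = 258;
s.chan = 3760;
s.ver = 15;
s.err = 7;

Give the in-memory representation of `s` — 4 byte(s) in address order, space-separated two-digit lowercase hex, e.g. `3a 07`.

08 84 75 ef

mode (1b) val=0 bits=0x0 at bit 0: 0x00000000
len (1b) val=0 bits=0x0 at bit 1: 0x00000000
id (9b) val=258 bits=0x102 at bit 2: 0x00000408
chan (13b) val=3760 bits=0xeb0 at bit 11: 0x00758408
ver (5b) val=15 bits=0xf at bit 24: 0x0f758408
err (3b) val=7 bits=0x7 at bit 29: 0xef758408
word = 0xef758408 → little-endian bytes:
  [0]=0x08  [1]=0x84  [2]=0x75  [3]=0xef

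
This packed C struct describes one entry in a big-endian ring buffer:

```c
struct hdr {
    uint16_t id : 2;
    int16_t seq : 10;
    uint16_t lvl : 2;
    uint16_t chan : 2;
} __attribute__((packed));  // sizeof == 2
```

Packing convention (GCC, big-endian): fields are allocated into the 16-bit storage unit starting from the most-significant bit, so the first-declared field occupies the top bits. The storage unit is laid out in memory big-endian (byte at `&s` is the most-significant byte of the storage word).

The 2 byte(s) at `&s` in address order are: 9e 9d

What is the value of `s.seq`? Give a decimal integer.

489

[0]=0x9e [1]=0x9d (big-endian) → word 0x9e9d
id [14+:2] = (word>>14) & 0x3 = 2
seq [4+:10] = (word>>4) & 0x3ff = 489  ←
lvl [2+:2] = (word>>2) & 0x3 = 3
chan [0+:2] = (word>>0) & 0x3 = 1
seq signed 10b, MSB=0: value = 489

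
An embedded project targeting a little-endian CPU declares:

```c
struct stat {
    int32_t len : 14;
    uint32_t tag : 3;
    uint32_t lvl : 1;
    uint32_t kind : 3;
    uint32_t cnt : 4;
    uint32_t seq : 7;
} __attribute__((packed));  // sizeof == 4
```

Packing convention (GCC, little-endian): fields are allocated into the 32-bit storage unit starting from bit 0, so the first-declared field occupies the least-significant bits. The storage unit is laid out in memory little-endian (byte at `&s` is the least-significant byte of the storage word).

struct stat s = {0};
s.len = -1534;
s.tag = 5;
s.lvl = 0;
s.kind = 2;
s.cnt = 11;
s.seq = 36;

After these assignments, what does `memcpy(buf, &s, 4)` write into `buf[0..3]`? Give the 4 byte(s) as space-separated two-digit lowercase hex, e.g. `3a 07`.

len:14 = -1534 → 0x3a02 << 0 → word 0x00003a02
tag:3 = 5 → 0x5 << 14 → word 0x00017a02
lvl:1 = 0 → 0x0 << 17 → word 0x00017a02
kind:3 = 2 → 0x2 << 18 → word 0x00097a02
cnt:4 = 11 → 0xb << 21 → word 0x01697a02
seq:7 = 36 → 0x24 << 25 → word 0x49697a02
word = 0x49697a02 → little-endian bytes:
  [0]=0x02  [1]=0x7a  [2]=0x69  [3]=0x49

02 7a 69 49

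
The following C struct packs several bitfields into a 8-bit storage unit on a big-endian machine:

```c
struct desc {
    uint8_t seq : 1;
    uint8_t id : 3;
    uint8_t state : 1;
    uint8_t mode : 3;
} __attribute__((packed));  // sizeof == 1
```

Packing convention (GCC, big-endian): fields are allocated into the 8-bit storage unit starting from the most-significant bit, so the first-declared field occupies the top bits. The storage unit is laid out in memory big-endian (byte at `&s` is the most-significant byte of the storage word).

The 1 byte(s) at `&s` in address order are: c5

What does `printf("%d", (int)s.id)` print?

[0]=0xc5 (big-endian) → word 0xc5
seq [7+:1] = (word>>7) & 0x1 = 1
id [4+:3] = (word>>4) & 0x7 = 4  ←
state [3+:1] = (word>>3) & 0x1 = 0
mode [0+:3] = (word>>0) & 0x7 = 5

4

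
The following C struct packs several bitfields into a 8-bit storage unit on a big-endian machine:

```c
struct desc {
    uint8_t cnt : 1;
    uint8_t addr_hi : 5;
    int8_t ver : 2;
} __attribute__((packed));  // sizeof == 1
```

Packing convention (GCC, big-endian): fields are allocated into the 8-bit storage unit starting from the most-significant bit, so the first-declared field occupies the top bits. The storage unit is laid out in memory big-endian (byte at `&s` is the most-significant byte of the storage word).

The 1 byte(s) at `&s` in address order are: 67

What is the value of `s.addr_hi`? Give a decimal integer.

[0]=0x67 (big-endian) → word 0x67
cnt [7+:1] = (word>>7) & 0x1 = 0
addr_hi [2+:5] = (word>>2) & 0x1f = 25  ←
ver [0+:2] = (word>>0) & 0x3 = 3

25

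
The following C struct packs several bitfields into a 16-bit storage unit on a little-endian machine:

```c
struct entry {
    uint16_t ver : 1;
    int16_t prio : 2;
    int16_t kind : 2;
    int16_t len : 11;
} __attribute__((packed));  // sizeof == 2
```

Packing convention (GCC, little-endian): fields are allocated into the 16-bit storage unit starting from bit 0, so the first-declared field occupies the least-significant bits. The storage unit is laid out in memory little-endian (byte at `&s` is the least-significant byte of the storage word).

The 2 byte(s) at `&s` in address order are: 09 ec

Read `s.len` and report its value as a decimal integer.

[0]=0x09 [1]=0xec (little-endian) → word 0xec09
ver [0+:1] = (word>>0) & 0x1 = 1
prio [1+:2] = (word>>1) & 0x3 = 0
kind [3+:2] = (word>>3) & 0x3 = 1
len [5+:11] = (word>>5) & 0x7ff = 1888  ←
len signed 11b, MSB=1: 1888 - 2048 = -160

-160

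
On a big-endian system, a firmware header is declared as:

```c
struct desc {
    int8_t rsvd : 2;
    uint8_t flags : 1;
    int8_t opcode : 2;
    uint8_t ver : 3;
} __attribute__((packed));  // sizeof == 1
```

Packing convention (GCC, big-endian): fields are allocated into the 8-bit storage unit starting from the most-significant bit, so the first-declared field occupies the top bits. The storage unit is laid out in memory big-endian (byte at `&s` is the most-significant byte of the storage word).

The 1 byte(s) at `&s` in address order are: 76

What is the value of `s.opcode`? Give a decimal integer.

-2

[0]=0x76 (big-endian) → word 0x76
rsvd [6+:2] = (word>>6) & 0x3 = 1
flags [5+:1] = (word>>5) & 0x1 = 1
opcode [3+:2] = (word>>3) & 0x3 = 2  ←
ver [0+:3] = (word>>0) & 0x7 = 6
opcode signed 2b, MSB=1: 2 - 4 = -2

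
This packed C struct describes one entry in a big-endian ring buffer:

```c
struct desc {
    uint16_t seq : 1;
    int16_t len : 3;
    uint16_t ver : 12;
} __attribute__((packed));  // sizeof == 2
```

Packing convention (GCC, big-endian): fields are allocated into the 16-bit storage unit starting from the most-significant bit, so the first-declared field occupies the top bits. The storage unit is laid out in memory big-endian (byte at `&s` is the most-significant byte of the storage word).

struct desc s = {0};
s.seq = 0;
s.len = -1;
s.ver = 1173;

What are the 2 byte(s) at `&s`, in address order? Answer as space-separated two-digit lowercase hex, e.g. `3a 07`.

74 95

[15+:1] seq=0 & 0x1 = 0x0; word=0x0000
[12+:3] len=-1 & 0x7 = 0x7; word=0x7000
[0+:12] ver=1173 & 0xfff = 0x495; word=0x7495
word = 0x7495 → big-endian bytes:
  [0]=0x74  [1]=0x95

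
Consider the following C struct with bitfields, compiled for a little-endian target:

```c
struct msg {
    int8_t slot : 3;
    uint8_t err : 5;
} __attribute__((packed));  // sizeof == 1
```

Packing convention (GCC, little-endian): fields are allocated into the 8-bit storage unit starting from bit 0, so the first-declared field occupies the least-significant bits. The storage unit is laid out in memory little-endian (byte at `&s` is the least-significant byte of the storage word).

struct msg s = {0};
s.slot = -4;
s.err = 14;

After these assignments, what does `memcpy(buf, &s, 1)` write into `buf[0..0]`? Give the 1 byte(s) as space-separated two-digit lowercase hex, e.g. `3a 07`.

slot:3 = -4 → 0x4 << 0 → word 0x04
err:5 = 14 → 0xe << 3 → word 0x74
word = 0x74 → little-endian bytes:
  [0]=0x74

74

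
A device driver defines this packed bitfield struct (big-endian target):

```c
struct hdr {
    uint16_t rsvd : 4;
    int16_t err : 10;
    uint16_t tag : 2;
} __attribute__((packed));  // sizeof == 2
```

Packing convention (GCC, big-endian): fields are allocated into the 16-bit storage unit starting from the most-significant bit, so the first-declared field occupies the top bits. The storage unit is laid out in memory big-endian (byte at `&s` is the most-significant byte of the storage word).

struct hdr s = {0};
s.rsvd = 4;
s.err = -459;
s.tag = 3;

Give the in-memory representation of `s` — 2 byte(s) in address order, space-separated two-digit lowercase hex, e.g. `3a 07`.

48 d7

[12+:4] rsvd=4 & 0xf = 0x4; word=0x4000
[2+:10] err=-459 & 0x3ff = 0x235; word=0x48d4
[0+:2] tag=3 & 0x3 = 0x3; word=0x48d7
word = 0x48d7 → big-endian bytes:
  [0]=0x48  [1]=0xd7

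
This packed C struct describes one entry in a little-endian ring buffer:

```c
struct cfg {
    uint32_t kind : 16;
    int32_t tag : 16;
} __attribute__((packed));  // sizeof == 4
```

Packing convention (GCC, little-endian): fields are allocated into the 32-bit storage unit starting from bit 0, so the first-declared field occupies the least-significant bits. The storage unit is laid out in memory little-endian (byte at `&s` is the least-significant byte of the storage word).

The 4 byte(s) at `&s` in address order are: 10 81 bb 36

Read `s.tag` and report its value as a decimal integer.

[0]=0x10 [1]=0x81 [2]=0xbb [3]=0x36 (little-endian) → word 0x36bb8110
kind:16 @ bit 0 → (0x36bb8110>>0)&0xffff = 0x8110
tag:16 @ bit 16 → (0x36bb8110>>16)&0xffff = 0x36bb  ←
tag signed 16b, MSB=0: value = 14011

14011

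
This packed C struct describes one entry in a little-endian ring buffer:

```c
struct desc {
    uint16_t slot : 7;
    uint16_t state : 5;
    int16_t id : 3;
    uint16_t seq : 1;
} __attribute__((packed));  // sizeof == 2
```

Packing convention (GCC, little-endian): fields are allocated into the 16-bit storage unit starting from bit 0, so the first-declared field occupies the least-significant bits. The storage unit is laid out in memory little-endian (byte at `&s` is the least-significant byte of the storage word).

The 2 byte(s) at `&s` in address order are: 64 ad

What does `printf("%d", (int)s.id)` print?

[0]=0x64 [1]=0xad (little-endian) → word 0xad64
slot:7 @ bit 0 → (0xad64>>0)&0x7f = 0x64
state:5 @ bit 7 → (0xad64>>7)&0x1f = 0x1a
id:3 @ bit 12 → (0xad64>>12)&0x7 = 0x2  ←
seq:1 @ bit 15 → (0xad64>>15)&0x1 = 0x1
id signed 3b, MSB=0: value = 2

2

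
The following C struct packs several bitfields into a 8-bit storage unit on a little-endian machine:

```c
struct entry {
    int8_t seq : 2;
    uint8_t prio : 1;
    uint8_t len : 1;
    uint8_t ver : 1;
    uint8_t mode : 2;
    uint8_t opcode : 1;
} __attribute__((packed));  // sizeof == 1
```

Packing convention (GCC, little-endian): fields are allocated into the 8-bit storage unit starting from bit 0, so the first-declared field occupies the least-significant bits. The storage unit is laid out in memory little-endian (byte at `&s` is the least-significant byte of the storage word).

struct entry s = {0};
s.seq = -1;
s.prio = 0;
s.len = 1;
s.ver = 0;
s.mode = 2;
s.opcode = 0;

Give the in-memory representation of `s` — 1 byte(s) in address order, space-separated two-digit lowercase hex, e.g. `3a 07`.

[0+:2] seq=-1 & 0x3 = 0x3; word=0x03
[2+:1] prio=0 & 0x1 = 0x0; word=0x03
[3+:1] len=1 & 0x1 = 0x1; word=0x0b
[4+:1] ver=0 & 0x1 = 0x0; word=0x0b
[5+:2] mode=2 & 0x3 = 0x2; word=0x4b
[7+:1] opcode=0 & 0x1 = 0x0; word=0x4b
word = 0x4b → little-endian bytes:
  [0]=0x4b

4b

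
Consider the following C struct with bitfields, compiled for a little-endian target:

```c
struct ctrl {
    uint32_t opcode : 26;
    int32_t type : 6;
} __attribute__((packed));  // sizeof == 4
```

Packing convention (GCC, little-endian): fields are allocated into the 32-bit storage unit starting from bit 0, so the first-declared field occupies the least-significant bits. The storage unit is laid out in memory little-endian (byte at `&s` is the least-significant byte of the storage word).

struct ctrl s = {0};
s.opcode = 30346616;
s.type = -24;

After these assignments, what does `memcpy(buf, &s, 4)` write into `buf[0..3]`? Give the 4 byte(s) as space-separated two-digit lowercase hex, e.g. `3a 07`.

opcode (26b) val=30346616 bits=0x1cf0d78 at bit 0: 0x01cf0d78
type (6b) val=-24 bits=0x28 at bit 26: 0xa1cf0d78
word = 0xa1cf0d78 → little-endian bytes:
  [0]=0x78  [1]=0x0d  [2]=0xcf  [3]=0xa1

78 0d cf a1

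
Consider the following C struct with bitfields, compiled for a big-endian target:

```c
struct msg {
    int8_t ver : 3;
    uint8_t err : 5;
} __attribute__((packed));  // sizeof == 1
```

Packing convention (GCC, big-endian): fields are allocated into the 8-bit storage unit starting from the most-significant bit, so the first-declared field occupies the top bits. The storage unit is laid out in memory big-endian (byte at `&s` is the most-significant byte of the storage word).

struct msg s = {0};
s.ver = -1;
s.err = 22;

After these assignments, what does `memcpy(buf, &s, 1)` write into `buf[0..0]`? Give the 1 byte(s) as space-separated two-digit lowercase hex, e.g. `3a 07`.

[5+:3] ver=-1 & 0x7 = 0x7; word=0xe0
[0+:5] err=22 & 0x1f = 0x16; word=0xf6
word = 0xf6 → big-endian bytes:
  [0]=0xf6

f6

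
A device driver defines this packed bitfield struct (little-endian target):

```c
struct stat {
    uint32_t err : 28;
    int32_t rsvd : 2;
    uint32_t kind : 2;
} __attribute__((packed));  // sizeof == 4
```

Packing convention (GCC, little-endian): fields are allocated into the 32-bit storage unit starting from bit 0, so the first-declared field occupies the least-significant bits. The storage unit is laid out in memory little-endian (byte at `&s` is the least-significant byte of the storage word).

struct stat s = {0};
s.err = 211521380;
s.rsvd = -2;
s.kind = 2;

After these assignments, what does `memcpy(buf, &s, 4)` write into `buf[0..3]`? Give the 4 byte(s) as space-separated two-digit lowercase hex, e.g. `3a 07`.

64 8f 9b ac

[0+:28] err=211521380 & 0xfffffff = 0xc9b8f64; word=0x0c9b8f64
[28+:2] rsvd=-2 & 0x3 = 0x2; word=0x2c9b8f64
[30+:2] kind=2 & 0x3 = 0x2; word=0xac9b8f64
word = 0xac9b8f64 → little-endian bytes:
  [0]=0x64  [1]=0x8f  [2]=0x9b  [3]=0xac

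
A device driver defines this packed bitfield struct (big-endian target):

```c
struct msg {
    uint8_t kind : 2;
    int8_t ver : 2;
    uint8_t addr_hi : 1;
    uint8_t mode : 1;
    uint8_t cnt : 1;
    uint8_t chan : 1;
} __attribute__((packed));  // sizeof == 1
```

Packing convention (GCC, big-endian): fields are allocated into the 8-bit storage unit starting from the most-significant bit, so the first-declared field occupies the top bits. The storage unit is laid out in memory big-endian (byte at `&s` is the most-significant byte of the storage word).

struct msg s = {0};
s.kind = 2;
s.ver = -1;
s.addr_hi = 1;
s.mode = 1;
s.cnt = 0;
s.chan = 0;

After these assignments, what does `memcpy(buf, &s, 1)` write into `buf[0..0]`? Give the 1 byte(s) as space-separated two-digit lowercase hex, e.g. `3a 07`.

bc

kind (2b) val=2 bits=0x2 at bit 6: 0x80
ver (2b) val=-1 bits=0x3 at bit 4: 0xb0
addr_hi (1b) val=1 bits=0x1 at bit 3: 0xb8
mode (1b) val=1 bits=0x1 at bit 2: 0xbc
cnt (1b) val=0 bits=0x0 at bit 1: 0xbc
chan (1b) val=0 bits=0x0 at bit 0: 0xbc
word = 0xbc → big-endian bytes:
  [0]=0xbc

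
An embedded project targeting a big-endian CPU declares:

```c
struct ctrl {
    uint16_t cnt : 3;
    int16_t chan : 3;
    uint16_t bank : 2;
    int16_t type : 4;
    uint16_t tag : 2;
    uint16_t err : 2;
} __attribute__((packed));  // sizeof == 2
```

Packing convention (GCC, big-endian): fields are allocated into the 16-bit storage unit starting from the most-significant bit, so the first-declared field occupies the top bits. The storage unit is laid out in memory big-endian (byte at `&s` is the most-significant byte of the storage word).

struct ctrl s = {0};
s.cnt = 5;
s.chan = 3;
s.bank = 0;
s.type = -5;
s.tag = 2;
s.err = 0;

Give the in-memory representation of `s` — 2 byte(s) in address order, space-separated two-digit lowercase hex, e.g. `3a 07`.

cnt (3b) val=5 bits=0x5 at bit 13: 0xa000
chan (3b) val=3 bits=0x3 at bit 10: 0xac00
bank (2b) val=0 bits=0x0 at bit 8: 0xac00
type (4b) val=-5 bits=0xb at bit 4: 0xacb0
tag (2b) val=2 bits=0x2 at bit 2: 0xacb8
err (2b) val=0 bits=0x0 at bit 0: 0xacb8
word = 0xacb8 → big-endian bytes:
  [0]=0xac  [1]=0xb8

ac b8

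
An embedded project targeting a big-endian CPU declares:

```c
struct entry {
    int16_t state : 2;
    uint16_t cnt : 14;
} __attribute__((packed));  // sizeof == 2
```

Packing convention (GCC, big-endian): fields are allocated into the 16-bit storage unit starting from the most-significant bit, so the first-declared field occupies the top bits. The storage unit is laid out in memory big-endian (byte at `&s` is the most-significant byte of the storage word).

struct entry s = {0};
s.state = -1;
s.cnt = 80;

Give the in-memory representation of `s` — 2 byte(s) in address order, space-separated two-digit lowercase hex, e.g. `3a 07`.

state:2 = -1 → 0x3 << 14 → word 0xc000
cnt:14 = 80 → 0x50 << 0 → word 0xc050
word = 0xc050 → big-endian bytes:
  [0]=0xc0  [1]=0x50

c0 50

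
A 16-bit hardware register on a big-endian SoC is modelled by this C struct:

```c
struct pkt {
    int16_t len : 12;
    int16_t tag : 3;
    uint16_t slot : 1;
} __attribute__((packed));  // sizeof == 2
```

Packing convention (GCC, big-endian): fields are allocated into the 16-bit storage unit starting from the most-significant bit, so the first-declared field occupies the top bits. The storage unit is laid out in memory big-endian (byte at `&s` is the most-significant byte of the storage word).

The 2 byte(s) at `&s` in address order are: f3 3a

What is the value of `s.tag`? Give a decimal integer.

-3

[0]=0xf3 [1]=0x3a (big-endian) → word 0xf33a
len:12 @ bit 4 → (0xf33a>>4)&0xfff = 0xf33
tag:3 @ bit 1 → (0xf33a>>1)&0x7 = 0x5  ←
slot:1 @ bit 0 → (0xf33a>>0)&0x1 = 0x0
tag signed 3b, MSB=1: 5 - 8 = -3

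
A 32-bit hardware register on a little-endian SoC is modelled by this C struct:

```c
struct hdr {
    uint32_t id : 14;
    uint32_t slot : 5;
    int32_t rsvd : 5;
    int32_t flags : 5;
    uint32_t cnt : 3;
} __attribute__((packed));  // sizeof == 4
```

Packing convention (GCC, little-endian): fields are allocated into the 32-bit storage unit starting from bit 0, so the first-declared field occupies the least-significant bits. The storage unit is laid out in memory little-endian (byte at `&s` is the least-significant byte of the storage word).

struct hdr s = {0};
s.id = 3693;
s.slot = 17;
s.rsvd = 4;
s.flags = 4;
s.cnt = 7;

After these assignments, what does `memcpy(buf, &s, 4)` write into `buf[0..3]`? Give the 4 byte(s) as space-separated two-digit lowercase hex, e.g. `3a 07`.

id:14 = 3693 → 0xe6d << 0 → word 0x00000e6d
slot:5 = 17 → 0x11 << 14 → word 0x00044e6d
rsvd:5 = 4 → 0x4 << 19 → word 0x00244e6d
flags:5 = 4 → 0x4 << 24 → word 0x04244e6d
cnt:3 = 7 → 0x7 << 29 → word 0xe4244e6d
word = 0xe4244e6d → little-endian bytes:
  [0]=0x6d  [1]=0x4e  [2]=0x24  [3]=0xe4

6d 4e 24 e4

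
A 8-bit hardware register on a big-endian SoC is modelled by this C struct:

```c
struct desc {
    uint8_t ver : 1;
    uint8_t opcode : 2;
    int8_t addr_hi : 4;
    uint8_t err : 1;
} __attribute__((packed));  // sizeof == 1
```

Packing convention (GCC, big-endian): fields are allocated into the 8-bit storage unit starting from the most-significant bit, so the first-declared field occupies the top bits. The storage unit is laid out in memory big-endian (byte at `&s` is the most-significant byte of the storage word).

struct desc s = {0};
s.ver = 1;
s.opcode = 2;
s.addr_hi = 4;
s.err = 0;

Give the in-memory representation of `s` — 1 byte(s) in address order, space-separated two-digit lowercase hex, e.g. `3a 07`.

c8

[7+:1] ver=1 & 0x1 = 0x1; word=0x80
[5+:2] opcode=2 & 0x3 = 0x2; word=0xc0
[1+:4] addr_hi=4 & 0xf = 0x4; word=0xc8
[0+:1] err=0 & 0x1 = 0x0; word=0xc8
word = 0xc8 → big-endian bytes:
  [0]=0xc8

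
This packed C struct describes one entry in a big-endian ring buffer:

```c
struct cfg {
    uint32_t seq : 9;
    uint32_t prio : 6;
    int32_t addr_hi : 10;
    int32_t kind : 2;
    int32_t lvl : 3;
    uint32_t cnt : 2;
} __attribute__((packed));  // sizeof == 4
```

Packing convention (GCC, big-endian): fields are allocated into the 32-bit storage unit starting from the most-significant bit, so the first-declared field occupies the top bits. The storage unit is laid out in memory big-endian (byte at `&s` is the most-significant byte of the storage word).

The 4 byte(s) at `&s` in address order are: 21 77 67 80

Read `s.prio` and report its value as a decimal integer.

[0]=0x21 [1]=0x77 [2]=0x67 [3]=0x80 (big-endian) → word 0x21776780
seq:9 @ bit 23 → (0x21776780>>23)&0x1ff = 0x42
prio:6 @ bit 17 → (0x21776780>>17)&0x3f = 0x3b  ←
addr_hi:10 @ bit 7 → (0x21776780>>7)&0x3ff = 0x2cf
kind:2 @ bit 5 → (0x21776780>>5)&0x3 = 0x0
lvl:3 @ bit 2 → (0x21776780>>2)&0x7 = 0x0
cnt:2 @ bit 0 → (0x21776780>>0)&0x3 = 0x0

59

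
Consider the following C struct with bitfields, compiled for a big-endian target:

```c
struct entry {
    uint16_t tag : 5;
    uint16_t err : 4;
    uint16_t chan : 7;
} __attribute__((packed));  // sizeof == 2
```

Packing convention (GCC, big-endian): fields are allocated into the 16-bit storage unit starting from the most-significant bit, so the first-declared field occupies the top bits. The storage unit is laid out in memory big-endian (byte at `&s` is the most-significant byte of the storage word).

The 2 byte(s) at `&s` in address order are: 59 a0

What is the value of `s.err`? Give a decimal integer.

3

[0]=0x59 [1]=0xa0 (big-endian) → word 0x59a0
tag [11+:5] = (word>>11) & 0x1f = 11
err [7+:4] = (word>>7) & 0xf = 3  ←
chan [0+:7] = (word>>0) & 0x7f = 32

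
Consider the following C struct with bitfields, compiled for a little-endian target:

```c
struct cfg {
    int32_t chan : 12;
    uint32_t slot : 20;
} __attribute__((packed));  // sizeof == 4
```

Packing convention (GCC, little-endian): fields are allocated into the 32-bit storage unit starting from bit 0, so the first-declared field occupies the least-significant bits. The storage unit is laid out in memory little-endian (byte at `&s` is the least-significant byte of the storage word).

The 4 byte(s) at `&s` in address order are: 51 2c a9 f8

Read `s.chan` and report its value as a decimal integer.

-943

[0]=0x51 [1]=0x2c [2]=0xa9 [3]=0xf8 (little-endian) → word 0xf8a92c51
chan [0+:12] = (word>>0) & 0xfff = 3153  ←
slot [12+:20] = (word>>12) & 0xfffff = 1018514
chan signed 12b, MSB=1: 3153 - 4096 = -943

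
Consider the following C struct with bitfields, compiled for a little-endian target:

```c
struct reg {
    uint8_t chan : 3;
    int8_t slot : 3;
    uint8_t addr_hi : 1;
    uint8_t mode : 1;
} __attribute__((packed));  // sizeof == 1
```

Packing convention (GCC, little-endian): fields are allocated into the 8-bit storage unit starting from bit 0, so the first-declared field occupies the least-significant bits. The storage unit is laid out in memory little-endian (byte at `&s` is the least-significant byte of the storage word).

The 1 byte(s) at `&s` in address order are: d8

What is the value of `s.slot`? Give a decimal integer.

3

[0]=0xd8 (little-endian) → word 0xd8
chan [0+:3] = (word>>0) & 0x7 = 0
slot [3+:3] = (word>>3) & 0x7 = 3  ←
addr_hi [6+:1] = (word>>6) & 0x1 = 1
mode [7+:1] = (word>>7) & 0x1 = 1
slot signed 3b, MSB=0: value = 3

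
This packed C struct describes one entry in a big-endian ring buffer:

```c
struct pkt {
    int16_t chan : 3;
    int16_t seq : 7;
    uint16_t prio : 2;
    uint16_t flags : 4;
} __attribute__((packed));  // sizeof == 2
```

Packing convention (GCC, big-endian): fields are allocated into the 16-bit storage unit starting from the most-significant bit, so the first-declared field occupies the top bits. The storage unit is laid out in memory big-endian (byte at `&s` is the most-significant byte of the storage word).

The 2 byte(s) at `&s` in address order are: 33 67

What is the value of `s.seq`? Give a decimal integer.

-51

[0]=0x33 [1]=0x67 (big-endian) → word 0x3367
chan:3 @ bit 13 → (0x3367>>13)&0x7 = 0x1
seq:7 @ bit 6 → (0x3367>>6)&0x7f = 0x4d  ←
prio:2 @ bit 4 → (0x3367>>4)&0x3 = 0x2
flags:4 @ bit 0 → (0x3367>>0)&0xf = 0x7
seq signed 7b, MSB=1: 77 - 128 = -51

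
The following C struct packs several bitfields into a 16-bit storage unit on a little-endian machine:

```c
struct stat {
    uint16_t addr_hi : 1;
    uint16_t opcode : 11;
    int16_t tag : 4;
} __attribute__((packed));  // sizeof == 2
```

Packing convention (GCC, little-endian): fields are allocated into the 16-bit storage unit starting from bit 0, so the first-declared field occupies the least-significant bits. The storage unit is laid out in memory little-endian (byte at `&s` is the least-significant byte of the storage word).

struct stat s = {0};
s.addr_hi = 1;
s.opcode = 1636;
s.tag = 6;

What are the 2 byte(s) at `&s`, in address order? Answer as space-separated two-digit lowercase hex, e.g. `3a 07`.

[0+:1] addr_hi=1 & 0x1 = 0x1; word=0x0001
[1+:11] opcode=1636 & 0x7ff = 0x664; word=0x0cc9
[12+:4] tag=6 & 0xf = 0x6; word=0x6cc9
word = 0x6cc9 → little-endian bytes:
  [0]=0xc9  [1]=0x6c

c9 6c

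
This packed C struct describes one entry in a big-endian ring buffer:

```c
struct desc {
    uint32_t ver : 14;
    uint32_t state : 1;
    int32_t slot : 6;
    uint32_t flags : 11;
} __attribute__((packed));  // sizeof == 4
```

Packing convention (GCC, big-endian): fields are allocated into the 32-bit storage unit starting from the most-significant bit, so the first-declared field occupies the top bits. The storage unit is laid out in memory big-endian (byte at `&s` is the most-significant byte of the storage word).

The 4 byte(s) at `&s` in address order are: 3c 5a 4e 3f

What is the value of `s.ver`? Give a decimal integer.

3862

[0]=0x3c [1]=0x5a [2]=0x4e [3]=0x3f (big-endian) → word 0x3c5a4e3f
ver:14 @ bit 18 → (0x3c5a4e3f>>18)&0x3fff = 0xf16  ←
state:1 @ bit 17 → (0x3c5a4e3f>>17)&0x1 = 0x1
slot:6 @ bit 11 → (0x3c5a4e3f>>11)&0x3f = 0x9
flags:11 @ bit 0 → (0x3c5a4e3f>>0)&0x7ff = 0x63f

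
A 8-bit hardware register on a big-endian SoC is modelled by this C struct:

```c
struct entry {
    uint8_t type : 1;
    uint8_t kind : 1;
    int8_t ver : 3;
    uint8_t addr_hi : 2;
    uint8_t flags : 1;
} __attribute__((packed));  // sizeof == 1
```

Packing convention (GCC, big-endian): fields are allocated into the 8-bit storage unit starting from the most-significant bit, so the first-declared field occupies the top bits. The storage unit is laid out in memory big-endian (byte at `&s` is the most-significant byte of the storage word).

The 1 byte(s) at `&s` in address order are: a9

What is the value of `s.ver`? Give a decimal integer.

-3

[0]=0xa9 (big-endian) → word 0xa9
type:1 @ bit 7 → (0xa9>>7)&0x1 = 0x1
kind:1 @ bit 6 → (0xa9>>6)&0x1 = 0x0
ver:3 @ bit 3 → (0xa9>>3)&0x7 = 0x5  ←
addr_hi:2 @ bit 1 → (0xa9>>1)&0x3 = 0x0
flags:1 @ bit 0 → (0xa9>>0)&0x1 = 0x1
ver signed 3b, MSB=1: 5 - 8 = -3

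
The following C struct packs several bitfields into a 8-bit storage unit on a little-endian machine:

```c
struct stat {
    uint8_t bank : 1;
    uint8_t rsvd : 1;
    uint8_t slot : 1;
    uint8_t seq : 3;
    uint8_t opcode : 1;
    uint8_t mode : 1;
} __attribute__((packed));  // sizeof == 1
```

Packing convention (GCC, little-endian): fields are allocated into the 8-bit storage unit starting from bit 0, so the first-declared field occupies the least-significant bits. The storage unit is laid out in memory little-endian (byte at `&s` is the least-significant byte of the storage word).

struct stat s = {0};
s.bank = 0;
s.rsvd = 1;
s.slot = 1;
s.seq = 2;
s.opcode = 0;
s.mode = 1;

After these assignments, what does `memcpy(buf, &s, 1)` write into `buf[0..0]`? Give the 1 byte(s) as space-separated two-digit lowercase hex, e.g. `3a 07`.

[0+:1] bank=0 & 0x1 = 0x0; word=0x00
[1+:1] rsvd=1 & 0x1 = 0x1; word=0x02
[2+:1] slot=1 & 0x1 = 0x1; word=0x06
[3+:3] seq=2 & 0x7 = 0x2; word=0x16
[6+:1] opcode=0 & 0x1 = 0x0; word=0x16
[7+:1] mode=1 & 0x1 = 0x1; word=0x96
word = 0x96 → little-endian bytes:
  [0]=0x96

96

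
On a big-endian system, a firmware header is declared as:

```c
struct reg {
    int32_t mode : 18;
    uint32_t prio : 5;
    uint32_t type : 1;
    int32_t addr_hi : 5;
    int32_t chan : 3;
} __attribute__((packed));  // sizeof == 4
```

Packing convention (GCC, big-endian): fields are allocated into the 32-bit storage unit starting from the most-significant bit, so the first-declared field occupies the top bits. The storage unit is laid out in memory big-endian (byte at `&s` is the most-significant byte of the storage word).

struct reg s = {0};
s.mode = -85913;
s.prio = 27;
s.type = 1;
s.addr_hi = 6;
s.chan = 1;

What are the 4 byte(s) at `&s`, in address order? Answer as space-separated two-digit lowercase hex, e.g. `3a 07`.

[14+:18] mode=-85913 & 0x3ffff = 0x2b067; word=0xac19c000
[9+:5] prio=27 & 0x1f = 0x1b; word=0xac19f600
[8+:1] type=1 & 0x1 = 0x1; word=0xac19f700
[3+:5] addr_hi=6 & 0x1f = 0x6; word=0xac19f730
[0+:3] chan=1 & 0x7 = 0x1; word=0xac19f731
word = 0xac19f731 → big-endian bytes:
  [0]=0xac  [1]=0x19  [2]=0xf7  [3]=0x31

ac 19 f7 31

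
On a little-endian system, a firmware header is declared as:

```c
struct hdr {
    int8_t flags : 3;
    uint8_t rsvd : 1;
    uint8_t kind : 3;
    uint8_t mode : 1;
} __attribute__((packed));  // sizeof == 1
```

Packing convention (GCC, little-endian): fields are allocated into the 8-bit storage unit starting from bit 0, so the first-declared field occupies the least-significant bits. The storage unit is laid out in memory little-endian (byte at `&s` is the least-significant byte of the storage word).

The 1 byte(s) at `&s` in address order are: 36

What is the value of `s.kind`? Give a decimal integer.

3

[0]=0x36 (little-endian) → word 0x36
flags [0+:3] = (word>>0) & 0x7 = 6
rsvd [3+:1] = (word>>3) & 0x1 = 0
kind [4+:3] = (word>>4) & 0x7 = 3  ←
mode [7+:1] = (word>>7) & 0x1 = 0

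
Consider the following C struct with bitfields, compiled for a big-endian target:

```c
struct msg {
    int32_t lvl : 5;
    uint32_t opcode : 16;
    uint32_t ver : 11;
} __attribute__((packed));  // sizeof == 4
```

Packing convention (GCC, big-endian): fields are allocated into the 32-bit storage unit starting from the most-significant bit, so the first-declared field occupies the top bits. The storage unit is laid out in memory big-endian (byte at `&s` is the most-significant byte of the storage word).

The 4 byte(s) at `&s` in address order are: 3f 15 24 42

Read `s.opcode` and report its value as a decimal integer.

58020

[0]=0x3f [1]=0x15 [2]=0x24 [3]=0x42 (big-endian) → word 0x3f152442
lvl [27+:5] = (word>>27) & 0x1f = 7
opcode [11+:16] = (word>>11) & 0xffff = 58020  ←
ver [0+:11] = (word>>0) & 0x7ff = 1090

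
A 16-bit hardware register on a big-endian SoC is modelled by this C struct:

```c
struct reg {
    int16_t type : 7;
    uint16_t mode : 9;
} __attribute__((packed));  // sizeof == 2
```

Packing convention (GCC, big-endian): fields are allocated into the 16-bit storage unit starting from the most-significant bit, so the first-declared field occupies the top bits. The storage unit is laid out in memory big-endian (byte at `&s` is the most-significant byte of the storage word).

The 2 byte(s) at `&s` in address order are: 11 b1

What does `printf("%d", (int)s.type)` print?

8

[0]=0x11 [1]=0xb1 (big-endian) → word 0x11b1
type:7 @ bit 9 → (0x11b1>>9)&0x7f = 0x8  ←
mode:9 @ bit 0 → (0x11b1>>0)&0x1ff = 0x1b1
type signed 7b, MSB=0: value = 8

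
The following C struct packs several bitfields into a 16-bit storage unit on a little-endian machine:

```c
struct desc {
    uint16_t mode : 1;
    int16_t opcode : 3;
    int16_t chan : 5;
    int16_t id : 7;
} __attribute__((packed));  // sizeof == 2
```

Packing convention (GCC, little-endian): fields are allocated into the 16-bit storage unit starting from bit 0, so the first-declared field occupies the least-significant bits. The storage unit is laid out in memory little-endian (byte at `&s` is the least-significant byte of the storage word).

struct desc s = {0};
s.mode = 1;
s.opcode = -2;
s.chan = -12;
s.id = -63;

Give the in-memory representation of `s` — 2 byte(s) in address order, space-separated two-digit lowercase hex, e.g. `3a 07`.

4d 83

[0+:1] mode=1 & 0x1 = 0x1; word=0x0001
[1+:3] opcode=-2 & 0x7 = 0x6; word=0x000d
[4+:5] chan=-12 & 0x1f = 0x14; word=0x014d
[9+:7] id=-63 & 0x7f = 0x41; word=0x834d
word = 0x834d → little-endian bytes:
  [0]=0x4d  [1]=0x83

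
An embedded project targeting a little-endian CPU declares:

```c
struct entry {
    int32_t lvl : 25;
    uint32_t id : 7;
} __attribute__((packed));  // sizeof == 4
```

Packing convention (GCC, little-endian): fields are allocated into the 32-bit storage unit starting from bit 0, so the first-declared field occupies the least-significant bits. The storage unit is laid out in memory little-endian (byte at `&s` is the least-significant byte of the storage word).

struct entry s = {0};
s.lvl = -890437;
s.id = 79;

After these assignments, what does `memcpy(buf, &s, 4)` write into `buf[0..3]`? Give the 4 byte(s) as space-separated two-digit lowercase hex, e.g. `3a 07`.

bb 69 f2 9f

lvl (25b) val=-890437 bits=0x1f269bb at bit 0: 0x01f269bb
id (7b) val=79 bits=0x4f at bit 25: 0x9ff269bb
word = 0x9ff269bb → little-endian bytes:
  [0]=0xbb  [1]=0x69  [2]=0xf2  [3]=0x9f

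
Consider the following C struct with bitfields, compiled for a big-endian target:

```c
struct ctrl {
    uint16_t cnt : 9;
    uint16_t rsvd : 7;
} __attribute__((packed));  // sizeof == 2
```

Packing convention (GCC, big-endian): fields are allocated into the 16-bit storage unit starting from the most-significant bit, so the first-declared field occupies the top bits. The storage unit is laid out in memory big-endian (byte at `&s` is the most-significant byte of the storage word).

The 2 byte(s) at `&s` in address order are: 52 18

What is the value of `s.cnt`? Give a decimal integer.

164

[0]=0x52 [1]=0x18 (big-endian) → word 0x5218
cnt [7+:9] = (word>>7) & 0x1ff = 164  ←
rsvd [0+:7] = (word>>0) & 0x7f = 24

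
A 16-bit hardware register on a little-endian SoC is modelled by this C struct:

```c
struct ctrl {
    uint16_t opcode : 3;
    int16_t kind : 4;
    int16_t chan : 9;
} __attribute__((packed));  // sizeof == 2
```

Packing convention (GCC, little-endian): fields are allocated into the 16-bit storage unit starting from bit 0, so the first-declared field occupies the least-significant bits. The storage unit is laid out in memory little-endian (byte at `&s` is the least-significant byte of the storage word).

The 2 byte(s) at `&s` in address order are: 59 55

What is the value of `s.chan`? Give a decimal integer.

170

[0]=0x59 [1]=0x55 (little-endian) → word 0x5559
opcode [0+:3] = (word>>0) & 0x7 = 1
kind [3+:4] = (word>>3) & 0xf = 11
chan [7+:9] = (word>>7) & 0x1ff = 170  ←
chan signed 9b, MSB=0: value = 170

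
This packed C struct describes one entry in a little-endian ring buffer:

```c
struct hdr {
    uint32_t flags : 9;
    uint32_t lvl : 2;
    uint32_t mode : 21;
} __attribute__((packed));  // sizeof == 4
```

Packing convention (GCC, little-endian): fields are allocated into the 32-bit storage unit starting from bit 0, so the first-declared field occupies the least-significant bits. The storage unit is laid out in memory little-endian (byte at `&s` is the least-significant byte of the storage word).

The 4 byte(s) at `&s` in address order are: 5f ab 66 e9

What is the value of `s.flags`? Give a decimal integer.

[0]=0x5f [1]=0xab [2]=0x66 [3]=0xe9 (little-endian) → word 0xe966ab5f
flags [0+:9] = (word>>0) & 0x1ff = 351  ←
lvl [9+:2] = (word>>9) & 0x3 = 1
mode [11+:21] = (word>>11) & 0x1fffff = 1912021

351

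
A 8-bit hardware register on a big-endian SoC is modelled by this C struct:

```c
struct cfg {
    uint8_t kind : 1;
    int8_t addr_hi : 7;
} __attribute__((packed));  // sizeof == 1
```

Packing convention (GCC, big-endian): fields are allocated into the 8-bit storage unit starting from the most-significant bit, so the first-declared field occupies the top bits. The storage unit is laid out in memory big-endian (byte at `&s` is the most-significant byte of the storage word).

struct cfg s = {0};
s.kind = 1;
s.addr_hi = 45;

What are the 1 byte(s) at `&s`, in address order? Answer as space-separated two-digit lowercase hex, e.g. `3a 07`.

ad

[7+:1] kind=1 & 0x1 = 0x1; word=0x80
[0+:7] addr_hi=45 & 0x7f = 0x2d; word=0xad
word = 0xad → big-endian bytes:
  [0]=0xad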